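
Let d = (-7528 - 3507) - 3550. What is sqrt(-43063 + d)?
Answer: 4*I*sqrt(3603) ≈ 240.1*I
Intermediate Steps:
d = -14585 (d = -11035 - 3550 = -14585)
sqrt(-43063 + d) = sqrt(-43063 - 14585) = sqrt(-57648) = 4*I*sqrt(3603)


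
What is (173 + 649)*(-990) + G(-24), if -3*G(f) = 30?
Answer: -813790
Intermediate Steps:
G(f) = -10 (G(f) = -1/3*30 = -10)
(173 + 649)*(-990) + G(-24) = (173 + 649)*(-990) - 10 = 822*(-990) - 10 = -813780 - 10 = -813790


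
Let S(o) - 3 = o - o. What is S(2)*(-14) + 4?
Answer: -38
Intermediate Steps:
S(o) = 3 (S(o) = 3 + (o - o) = 3 + 0 = 3)
S(2)*(-14) + 4 = 3*(-14) + 4 = -42 + 4 = -38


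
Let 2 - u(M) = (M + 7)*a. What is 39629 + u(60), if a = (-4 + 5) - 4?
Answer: 39832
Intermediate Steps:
a = -3 (a = 1 - 4 = -3)
u(M) = 23 + 3*M (u(M) = 2 - (M + 7)*(-3) = 2 - (7 + M)*(-3) = 2 - (-21 - 3*M) = 2 + (21 + 3*M) = 23 + 3*M)
39629 + u(60) = 39629 + (23 + 3*60) = 39629 + (23 + 180) = 39629 + 203 = 39832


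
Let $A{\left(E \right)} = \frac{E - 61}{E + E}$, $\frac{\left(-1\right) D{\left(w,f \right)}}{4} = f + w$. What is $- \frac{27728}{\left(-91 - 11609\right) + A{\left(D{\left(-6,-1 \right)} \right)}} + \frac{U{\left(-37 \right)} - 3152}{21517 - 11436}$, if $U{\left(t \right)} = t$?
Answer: $\frac{13563916171}{6605403873} \approx 2.0535$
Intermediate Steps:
$D{\left(w,f \right)} = - 4 f - 4 w$ ($D{\left(w,f \right)} = - 4 \left(f + w\right) = - 4 f - 4 w$)
$A{\left(E \right)} = \frac{-61 + E}{2 E}$
$- \frac{27728}{\left(-91 - 11609\right) + A{\left(D{\left(-6,-1 \right)} \right)}} + \frac{U{\left(-37 \right)} - 3152}{21517 - 11436} = - \frac{27728}{\left(-91 - 11609\right) + \frac{-61 - -28}{2 \left(\left(-4\right) \left(-1\right) - -24\right)}} + \frac{-37 - 3152}{21517 - 11436} = - \frac{27728}{-11700 + \frac{-61 + \left(4 + 24\right)}{2 \left(4 + 24\right)}} + \frac{-37 - 3152}{21517 - 11436} = - \frac{27728}{-11700 + \frac{-61 + 28}{2 \cdot 28}} - \frac{3189}{10081} = - \frac{27728}{-11700 + \frac{1}{2} \cdot \frac{1}{28} \left(-33\right)} - \frac{3189}{10081} = - \frac{27728}{-11700 - \frac{33}{56}} - \frac{3189}{10081} = - \frac{27728}{- \frac{655233}{56}} - \frac{3189}{10081} = \left(-27728\right) \left(- \frac{56}{655233}\right) - \frac{3189}{10081} = \frac{1552768}{655233} - \frac{3189}{10081} = \frac{13563916171}{6605403873}$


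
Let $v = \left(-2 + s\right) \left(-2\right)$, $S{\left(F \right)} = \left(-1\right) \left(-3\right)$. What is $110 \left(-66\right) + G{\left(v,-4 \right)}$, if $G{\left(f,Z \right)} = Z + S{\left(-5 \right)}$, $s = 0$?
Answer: $-7261$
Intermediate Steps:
$S{\left(F \right)} = 3$
$v = 4$ ($v = \left(-2 + 0\right) \left(-2\right) = \left(-2\right) \left(-2\right) = 4$)
$G{\left(f,Z \right)} = 3 + Z$ ($G{\left(f,Z \right)} = Z + 3 = 3 + Z$)
$110 \left(-66\right) + G{\left(v,-4 \right)} = 110 \left(-66\right) + \left(3 - 4\right) = -7260 - 1 = -7261$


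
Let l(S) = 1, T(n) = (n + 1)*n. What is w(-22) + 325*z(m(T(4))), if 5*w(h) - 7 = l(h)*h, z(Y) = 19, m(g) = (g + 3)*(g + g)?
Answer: 6172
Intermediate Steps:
T(n) = n*(1 + n) (T(n) = (1 + n)*n = n*(1 + n))
m(g) = 2*g*(3 + g) (m(g) = (3 + g)*(2*g) = 2*g*(3 + g))
w(h) = 7/5 + h/5 (w(h) = 7/5 + (1*h)/5 = 7/5 + h/5)
w(-22) + 325*z(m(T(4))) = (7/5 + (⅕)*(-22)) + 325*19 = (7/5 - 22/5) + 6175 = -3 + 6175 = 6172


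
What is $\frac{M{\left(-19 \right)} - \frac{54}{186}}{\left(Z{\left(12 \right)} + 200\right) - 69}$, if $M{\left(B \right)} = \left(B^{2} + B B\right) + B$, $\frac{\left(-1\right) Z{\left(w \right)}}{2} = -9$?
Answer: $\frac{21784}{4619} \approx 4.7162$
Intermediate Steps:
$Z{\left(w \right)} = 18$ ($Z{\left(w \right)} = \left(-2\right) \left(-9\right) = 18$)
$M{\left(B \right)} = B + 2 B^{2}$ ($M{\left(B \right)} = \left(B^{2} + B^{2}\right) + B = 2 B^{2} + B = B + 2 B^{2}$)
$\frac{M{\left(-19 \right)} - \frac{54}{186}}{\left(Z{\left(12 \right)} + 200\right) - 69} = \frac{- 19 \left(1 + 2 \left(-19\right)\right) - \frac{54}{186}}{\left(18 + 200\right) - 69} = \frac{- 19 \left(1 - 38\right) - \frac{9}{31}}{218 - 69} = \frac{\left(-19\right) \left(-37\right) - \frac{9}{31}}{149} = \left(703 - \frac{9}{31}\right) \frac{1}{149} = \frac{21784}{31} \cdot \frac{1}{149} = \frac{21784}{4619}$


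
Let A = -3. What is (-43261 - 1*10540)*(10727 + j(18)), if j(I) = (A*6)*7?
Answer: -570344401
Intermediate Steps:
j(I) = -126 (j(I) = -3*6*7 = -18*7 = -126)
(-43261 - 1*10540)*(10727 + j(18)) = (-43261 - 1*10540)*(10727 - 126) = (-43261 - 10540)*10601 = -53801*10601 = -570344401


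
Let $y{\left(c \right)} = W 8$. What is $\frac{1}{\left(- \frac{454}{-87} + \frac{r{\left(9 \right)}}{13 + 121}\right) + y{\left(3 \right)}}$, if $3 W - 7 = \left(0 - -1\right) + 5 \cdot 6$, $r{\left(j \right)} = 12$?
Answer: $\frac{1943}{207204} \approx 0.0093772$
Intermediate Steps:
$W = \frac{38}{3}$ ($W = \frac{7}{3} + \frac{\left(0 - -1\right) + 5 \cdot 6}{3} = \frac{7}{3} + \frac{\left(0 + 1\right) + 30}{3} = \frac{7}{3} + \frac{1 + 30}{3} = \frac{7}{3} + \frac{1}{3} \cdot 31 = \frac{7}{3} + \frac{31}{3} = \frac{38}{3} \approx 12.667$)
$y{\left(c \right)} = \frac{304}{3}$ ($y{\left(c \right)} = \frac{38}{3} \cdot 8 = \frac{304}{3}$)
$\frac{1}{\left(- \frac{454}{-87} + \frac{r{\left(9 \right)}}{13 + 121}\right) + y{\left(3 \right)}} = \frac{1}{\left(- \frac{454}{-87} + \frac{12}{13 + 121}\right) + \frac{304}{3}} = \frac{1}{\left(\left(-454\right) \left(- \frac{1}{87}\right) + \frac{12}{134}\right) + \frac{304}{3}} = \frac{1}{\left(\frac{454}{87} + 12 \cdot \frac{1}{134}\right) + \frac{304}{3}} = \frac{1}{\left(\frac{454}{87} + \frac{6}{67}\right) + \frac{304}{3}} = \frac{1}{\frac{30940}{5829} + \frac{304}{3}} = \frac{1}{\frac{207204}{1943}} = \frac{1943}{207204}$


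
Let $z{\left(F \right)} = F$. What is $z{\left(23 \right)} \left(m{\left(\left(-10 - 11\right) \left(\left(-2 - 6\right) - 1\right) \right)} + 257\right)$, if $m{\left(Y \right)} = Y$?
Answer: $10258$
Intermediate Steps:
$z{\left(23 \right)} \left(m{\left(\left(-10 - 11\right) \left(\left(-2 - 6\right) - 1\right) \right)} + 257\right) = 23 \left(\left(-10 - 11\right) \left(\left(-2 - 6\right) - 1\right) + 257\right) = 23 \left(- 21 \left(\left(-2 - 6\right) - 1\right) + 257\right) = 23 \left(- 21 \left(-8 - 1\right) + 257\right) = 23 \left(\left(-21\right) \left(-9\right) + 257\right) = 23 \left(189 + 257\right) = 23 \cdot 446 = 10258$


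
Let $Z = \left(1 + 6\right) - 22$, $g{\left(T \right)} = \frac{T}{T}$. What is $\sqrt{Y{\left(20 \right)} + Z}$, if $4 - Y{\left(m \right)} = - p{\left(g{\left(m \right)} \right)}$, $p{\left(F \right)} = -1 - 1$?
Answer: $i \sqrt{13} \approx 3.6056 i$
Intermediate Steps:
$g{\left(T \right)} = 1$
$p{\left(F \right)} = -2$ ($p{\left(F \right)} = -1 - 1 = -2$)
$Y{\left(m \right)} = 2$ ($Y{\left(m \right)} = 4 - \left(-1\right) \left(-2\right) = 4 - 2 = 2$)
$Z = -15$ ($Z = 7 - 22 = -15$)
$\sqrt{Y{\left(20 \right)} + Z} = \sqrt{2 - 15} = \sqrt{-13} = i \sqrt{13}$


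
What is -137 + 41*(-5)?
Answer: -342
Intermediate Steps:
-137 + 41*(-5) = -137 - 205 = -342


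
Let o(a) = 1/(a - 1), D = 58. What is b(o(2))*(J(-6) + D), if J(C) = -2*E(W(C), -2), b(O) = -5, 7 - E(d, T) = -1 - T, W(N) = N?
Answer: -230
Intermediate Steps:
E(d, T) = 8 + T (E(d, T) = 7 - (-1 - T) = 7 + (1 + T) = 8 + T)
o(a) = 1/(-1 + a)
J(C) = -12 (J(C) = -2*(8 - 2) = -2*6 = -12)
b(o(2))*(J(-6) + D) = -5*(-12 + 58) = -5*46 = -230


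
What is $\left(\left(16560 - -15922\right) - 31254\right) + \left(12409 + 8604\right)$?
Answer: $22241$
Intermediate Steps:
$\left(\left(16560 - -15922\right) - 31254\right) + \left(12409 + 8604\right) = \left(\left(16560 + 15922\right) - 31254\right) + 21013 = \left(32482 - 31254\right) + 21013 = 1228 + 21013 = 22241$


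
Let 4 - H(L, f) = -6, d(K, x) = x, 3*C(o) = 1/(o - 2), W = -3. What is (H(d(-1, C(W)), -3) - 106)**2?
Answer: 9216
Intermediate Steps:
C(o) = 1/(3*(-2 + o)) (C(o) = 1/(3*(o - 2)) = 1/(3*(-2 + o)))
H(L, f) = 10 (H(L, f) = 4 - 1*(-6) = 4 + 6 = 10)
(H(d(-1, C(W)), -3) - 106)**2 = (10 - 106)**2 = (-96)**2 = 9216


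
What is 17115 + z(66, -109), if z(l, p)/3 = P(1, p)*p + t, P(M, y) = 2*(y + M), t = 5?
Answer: 87762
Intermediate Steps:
P(M, y) = 2*M + 2*y (P(M, y) = 2*(M + y) = 2*M + 2*y)
z(l, p) = 15 + 3*p*(2 + 2*p) (z(l, p) = 3*((2*1 + 2*p)*p + 5) = 3*((2 + 2*p)*p + 5) = 3*(p*(2 + 2*p) + 5) = 3*(5 + p*(2 + 2*p)) = 15 + 3*p*(2 + 2*p))
17115 + z(66, -109) = 17115 + (15 + 6*(-109)*(1 - 109)) = 17115 + (15 + 6*(-109)*(-108)) = 17115 + (15 + 70632) = 17115 + 70647 = 87762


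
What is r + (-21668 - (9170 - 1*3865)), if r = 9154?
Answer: -17819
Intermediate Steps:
r + (-21668 - (9170 - 1*3865)) = 9154 + (-21668 - (9170 - 1*3865)) = 9154 + (-21668 - (9170 - 3865)) = 9154 + (-21668 - 1*5305) = 9154 + (-21668 - 5305) = 9154 - 26973 = -17819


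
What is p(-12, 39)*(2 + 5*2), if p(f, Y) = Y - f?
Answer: 612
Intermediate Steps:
p(-12, 39)*(2 + 5*2) = (39 - 1*(-12))*(2 + 5*2) = (39 + 12)*(2 + 10) = 51*12 = 612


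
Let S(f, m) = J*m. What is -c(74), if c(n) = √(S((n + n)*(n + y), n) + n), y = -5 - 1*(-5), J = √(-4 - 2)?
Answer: -√(74 + 74*I*√6) ≈ -11.614 - 7.8034*I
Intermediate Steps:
J = I*√6 (J = √(-6) = I*√6 ≈ 2.4495*I)
y = 0 (y = -5 + 5 = 0)
S(f, m) = I*m*√6 (S(f, m) = (I*√6)*m = I*m*√6)
c(n) = √(n + I*n*√6) (c(n) = √(I*n*√6 + n) = √(n + I*n*√6))
-c(74) = -√(74*(1 + I*√6)) = -√(74 + 74*I*√6)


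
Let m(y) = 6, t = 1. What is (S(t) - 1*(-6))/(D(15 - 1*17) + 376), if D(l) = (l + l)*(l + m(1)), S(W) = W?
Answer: 7/360 ≈ 0.019444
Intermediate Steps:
D(l) = 2*l*(6 + l) (D(l) = (l + l)*(l + 6) = (2*l)*(6 + l) = 2*l*(6 + l))
(S(t) - 1*(-6))/(D(15 - 1*17) + 376) = (1 - 1*(-6))/(2*(15 - 1*17)*(6 + (15 - 1*17)) + 376) = (1 + 6)/(2*(15 - 17)*(6 + (15 - 17)) + 376) = 7/(2*(-2)*(6 - 2) + 376) = 7/(2*(-2)*4 + 376) = 7/(-16 + 376) = 7/360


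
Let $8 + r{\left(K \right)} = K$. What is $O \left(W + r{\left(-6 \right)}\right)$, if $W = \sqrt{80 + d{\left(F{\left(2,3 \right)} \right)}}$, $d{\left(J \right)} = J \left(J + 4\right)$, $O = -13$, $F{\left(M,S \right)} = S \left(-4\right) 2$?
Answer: $182 - 52 \sqrt{35} \approx -125.64$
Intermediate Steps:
$r{\left(K \right)} = -8 + K$
$F{\left(M,S \right)} = - 8 S$ ($F{\left(M,S \right)} = - 4 S 2 = - 8 S$)
$d{\left(J \right)} = J \left(4 + J\right)$
$W = 4 \sqrt{35}$ ($W = \sqrt{80 + \left(-8\right) 3 \left(4 - 24\right)} = \sqrt{80 - 24 \left(4 - 24\right)} = \sqrt{80 - -480} = \sqrt{80 + 480} = \sqrt{560} = 4 \sqrt{35} \approx 23.664$)
$O \left(W + r{\left(-6 \right)}\right) = - 13 \left(4 \sqrt{35} - 14\right) = - 13 \left(-14 + 4 \sqrt{35}\right) = 182 - 52 \sqrt{35}$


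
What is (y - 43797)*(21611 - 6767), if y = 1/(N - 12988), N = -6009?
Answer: -12350380338840/18997 ≈ -6.5012e+8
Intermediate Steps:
y = -1/18997 (y = 1/(-6009 - 12988) = 1/(-18997) = -1/18997 ≈ -5.2640e-5)
(y - 43797)*(21611 - 6767) = (-1/18997 - 43797)*(21611 - 6767) = -832011610/18997*14844 = -12350380338840/18997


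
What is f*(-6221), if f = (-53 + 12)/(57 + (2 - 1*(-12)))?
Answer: 255061/71 ≈ 3592.4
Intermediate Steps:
f = -41/71 (f = -41/(57 + (2 + 12)) = -41/(57 + 14) = -41/71 ≈ -0.57747)
f*(-6221) = -41/71*(-6221) = 255061/71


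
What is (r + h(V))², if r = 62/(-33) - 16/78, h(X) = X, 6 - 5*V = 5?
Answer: 1814409/511225 ≈ 3.5491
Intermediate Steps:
V = ⅕ (V = 6/5 - ⅕*5 = 6/5 - 1 = ⅕ ≈ 0.20000)
r = -298/143 (r = 62*(-1/33) - 16*1/78 = -62/33 - 8/39 = -298/143 ≈ -2.0839)
(r + h(V))² = (-298/143 + ⅕)² = (-1347/715)² = 1814409/511225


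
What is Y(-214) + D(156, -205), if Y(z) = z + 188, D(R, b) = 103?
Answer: 77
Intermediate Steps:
Y(z) = 188 + z
Y(-214) + D(156, -205) = (188 - 214) + 103 = -26 + 103 = 77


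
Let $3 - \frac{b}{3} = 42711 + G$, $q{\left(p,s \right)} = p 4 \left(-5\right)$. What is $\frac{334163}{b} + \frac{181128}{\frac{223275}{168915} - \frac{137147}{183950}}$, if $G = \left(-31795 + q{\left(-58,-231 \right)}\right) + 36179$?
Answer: $\frac{6034665707321944019}{19199203532172} \approx 3.1432 \cdot 10^{5}$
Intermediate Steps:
$q{\left(p,s \right)} = - 20 p$ ($q{\left(p,s \right)} = 4 p \left(-5\right) = - 20 p$)
$G = 5544$ ($G = \left(-31795 - -1160\right) + 36179 = \left(-31795 + 1160\right) + 36179 = -30635 + 36179 = 5544$)
$b = -144756$ ($b = 9 - 3 \left(42711 + 5544\right) = 9 - 144765 = -144756$)
$\frac{334163}{b} + \frac{181128}{\frac{223275}{168915} - \frac{137147}{183950}} = \frac{334163}{-144756} + \frac{181128}{\frac{223275}{168915} - \frac{137147}{183950}} = 334163 \left(- \frac{1}{144756}\right) + \frac{181128}{223275 \cdot \frac{1}{168915} - \frac{137147}{183950}} = - \frac{334163}{144756} + \frac{181128}{\frac{14885}{11261} - \frac{137147}{183950}} = - \frac{334163}{144756} + \frac{181128}{\frac{1193683383}{2071460950}} = - \frac{334163}{144756} + 181128 \cdot \frac{2071460950}{1193683383} = - \frac{334163}{144756} + \frac{125066526317200}{397894461} = \frac{6034665707321944019}{19199203532172}$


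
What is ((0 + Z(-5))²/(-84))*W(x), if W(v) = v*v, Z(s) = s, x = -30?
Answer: -1875/7 ≈ -267.86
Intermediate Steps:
W(v) = v²
((0 + Z(-5))²/(-84))*W(x) = ((0 - 5)²/(-84))*(-30)² = ((-5)²*(-1/84))*900 = (25*(-1/84))*900 = -25/84*900 = -1875/7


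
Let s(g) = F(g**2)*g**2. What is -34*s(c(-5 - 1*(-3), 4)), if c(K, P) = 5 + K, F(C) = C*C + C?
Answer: -27540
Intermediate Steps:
F(C) = C + C**2 (F(C) = C**2 + C = C + C**2)
s(g) = g**4*(1 + g**2) (s(g) = (g**2*(1 + g**2))*g**2 = g**4*(1 + g**2))
-34*s(c(-5 - 1*(-3), 4)) = -34*((5 + (-5 - 1*(-3)))**4 + (5 + (-5 - 1*(-3)))**6) = -34*((5 + (-5 + 3))**4 + (5 + (-5 + 3))**6) = -34*((5 - 2)**4 + (5 - 2)**6) = -34*(3**4 + 3**6) = -34*(81 + 729) = -34*810 = -27540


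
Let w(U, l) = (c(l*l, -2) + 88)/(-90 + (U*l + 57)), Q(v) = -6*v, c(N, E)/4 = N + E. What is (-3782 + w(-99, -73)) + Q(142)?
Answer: -5552600/1199 ≈ -4631.0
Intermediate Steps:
c(N, E) = 4*E + 4*N (c(N, E) = 4*(N + E) = 4*(E + N) = 4*E + 4*N)
w(U, l) = (80 + 4*l²)/(-33 + U*l) (w(U, l) = ((4*(-2) + 4*(l*l)) + 88)/(-90 + (U*l + 57)) = ((-8 + 4*l²) + 88)/(-90 + (57 + U*l)) = (80 + 4*l²)/(-33 + U*l))
(-3782 + w(-99, -73)) + Q(142) = (-3782 + 4*(20 + (-73)²)/(-33 - 99*(-73))) - 6*142 = (-3782 + 4*(20 + 5329)/(-33 + 7227)) - 852 = (-3782 + 4*5349/7194) - 852 = (-3782 + 4*(1/7194)*5349) - 852 = (-3782 + 3566/1199) - 852 = -4531052/1199 - 852 = -5552600/1199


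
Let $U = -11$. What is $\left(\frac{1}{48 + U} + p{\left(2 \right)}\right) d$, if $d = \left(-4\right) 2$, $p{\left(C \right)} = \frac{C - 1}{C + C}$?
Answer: $- \frac{82}{37} \approx -2.2162$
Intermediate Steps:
$p{\left(C \right)} = \frac{-1 + C}{2 C}$
$d = -8$
$\left(\frac{1}{48 + U} + p{\left(2 \right)}\right) d = \left(\frac{1}{48 - 11} + \frac{-1 + 2}{2 \cdot 2}\right) \left(-8\right) = \left(\frac{1}{37} + \frac{1}{2} \cdot \frac{1}{2} \cdot 1\right) \left(-8\right) = \left(\frac{1}{37} + \frac{1}{4}\right) \left(-8\right) = \frac{41}{148} \left(-8\right) = - \frac{82}{37}$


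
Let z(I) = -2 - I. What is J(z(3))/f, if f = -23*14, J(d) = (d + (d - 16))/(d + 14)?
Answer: 13/1449 ≈ 0.0089717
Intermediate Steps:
J(d) = (-16 + 2*d)/(14 + d) (J(d) = (d + (-16 + d))/(14 + d) = (-16 + 2*d)/(14 + d))
f = -322
J(z(3))/f = (2*(-8 + (-2 - 1*3))/(14 + (-2 - 1*3)))/(-322) = (2*(-8 + (-2 - 3))/(14 + (-2 - 3)))*(-1/322) = (2*(-8 - 5)/(14 - 5))*(-1/322) = (2*(-13)/9)*(-1/322) = (2*(1/9)*(-13))*(-1/322) = -26/9*(-1/322) = 13/1449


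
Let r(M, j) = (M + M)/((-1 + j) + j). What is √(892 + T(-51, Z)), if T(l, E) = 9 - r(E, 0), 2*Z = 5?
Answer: √906 ≈ 30.100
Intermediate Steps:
r(M, j) = 2*M/(-1 + 2*j) (r(M, j) = (2*M)/(-1 + 2*j) = 2*M/(-1 + 2*j))
Z = 5/2 (Z = (½)*5 = 5/2 ≈ 2.5000)
T(l, E) = 9 + 2*E (T(l, E) = 9 - 2*E/(-1 + 2*0) = 9 - 2*E/(-1 + 0) = 9 - 2*E/(-1) = 9 - 2*E*(-1) = 9 - (-2)*E = 9 + 2*E)
√(892 + T(-51, Z)) = √(892 + (9 + 2*(5/2))) = √(892 + (9 + 5)) = √(892 + 14) = √906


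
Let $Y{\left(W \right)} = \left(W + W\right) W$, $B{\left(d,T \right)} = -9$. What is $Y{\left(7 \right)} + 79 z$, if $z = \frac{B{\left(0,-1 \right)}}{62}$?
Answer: $\frac{5365}{62} \approx 86.532$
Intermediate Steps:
$z = - \frac{9}{62} \approx -0.14516$
$Y{\left(W \right)} = 2 W^{2}$ ($Y{\left(W \right)} = 2 W W = 2 W^{2}$)
$Y{\left(7 \right)} + 79 z = 2 \cdot 7^{2} + 79 \left(- \frac{9}{62}\right) = 2 \cdot 49 - \frac{711}{62} = 98 - \frac{711}{62} = \frac{5365}{62}$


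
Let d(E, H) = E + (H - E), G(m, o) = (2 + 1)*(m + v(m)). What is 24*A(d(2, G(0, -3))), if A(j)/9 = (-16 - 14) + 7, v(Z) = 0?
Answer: -4968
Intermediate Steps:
G(m, o) = 3*m (G(m, o) = (2 + 1)*(m + 0) = 3*m)
d(E, H) = H
A(j) = -207 (A(j) = 9*((-16 - 14) + 7) = 9*(-30 + 7) = 9*(-23) = -207)
24*A(d(2, G(0, -3))) = 24*(-207) = -4968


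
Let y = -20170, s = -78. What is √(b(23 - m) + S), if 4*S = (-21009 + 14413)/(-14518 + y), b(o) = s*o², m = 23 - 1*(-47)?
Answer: I*√3239431088834/4336 ≈ 415.09*I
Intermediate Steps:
m = 70 (m = 23 + 47 = 70)
b(o) = -78*o²
S = 1649/34688 (S = ((-21009 + 14413)/(-14518 - 20170))/4 = (-6596/(-34688))/4 = (-6596*(-1/34688))/4 = (¼)*(1649/8672) = 1649/34688 ≈ 0.047538)
√(b(23 - m) + S) = √(-78*(23 - 1*70)² + 1649/34688) = √(-78*(23 - 70)² + 1649/34688) = √(-78*(-47)² + 1649/34688) = √(-78*2209 + 1649/34688) = √(-172302 + 1649/34688) = √(-5976810127/34688) = I*√3239431088834/4336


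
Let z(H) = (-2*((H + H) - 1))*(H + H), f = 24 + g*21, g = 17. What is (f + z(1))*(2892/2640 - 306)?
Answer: -25288783/220 ≈ -1.1495e+5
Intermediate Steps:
f = 381 (f = 24 + 17*21 = 24 + 357 = 381)
z(H) = 2*H*(2 - 4*H) (z(H) = (-2*(2*H - 1))*(2*H) = (-2*(-1 + 2*H))*(2*H) = (2 - 4*H)*(2*H) = 2*H*(2 - 4*H))
(f + z(1))*(2892/2640 - 306) = (381 + 4*1*(1 - 2*1))*(2892/2640 - 306) = (381 + 4*1*(1 - 2))*(2892*(1/2640) - 306) = (381 + 4*1*(-1))*(241/220 - 306) = (381 - 4)*(-67079/220) = 377*(-67079/220) = -25288783/220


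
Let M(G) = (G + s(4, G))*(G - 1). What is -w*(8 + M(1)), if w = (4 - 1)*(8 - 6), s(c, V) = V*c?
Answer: -48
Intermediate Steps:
M(G) = 5*G*(-1 + G) (M(G) = (G + G*4)*(G - 1) = (G + 4*G)*(-1 + G) = (5*G)*(-1 + G) = 5*G*(-1 + G))
w = 6 (w = 3*2 = 6)
-w*(8 + M(1)) = -6*(8 + 5*1*(-1 + 1)) = -6*(8 + 5*1*0) = -6*(8 + 0) = -6*8 = -1*48 = -48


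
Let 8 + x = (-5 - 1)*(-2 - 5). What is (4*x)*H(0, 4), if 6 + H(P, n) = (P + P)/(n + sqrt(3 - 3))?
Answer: -816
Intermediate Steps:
x = 34 (x = -8 + (-5 - 1)*(-2 - 5) = -8 - 6*(-7) = -8 + 42 = 34)
H(P, n) = -6 + 2*P/n (H(P, n) = -6 + (P + P)/(n + sqrt(3 - 3)) = -6 + (2*P)/(n + sqrt(0)) = -6 + (2*P)/(n + 0) = -6 + (2*P)/n = -6 + 2*P/n)
(4*x)*H(0, 4) = (4*34)*(-6 + 2*0/4) = 136*(-6 + 2*0*(1/4)) = 136*(-6 + 0) = 136*(-6) = -816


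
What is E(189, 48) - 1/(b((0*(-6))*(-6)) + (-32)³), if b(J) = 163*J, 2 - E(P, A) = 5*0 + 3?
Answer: -32767/32768 ≈ -0.99997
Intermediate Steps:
E(P, A) = -1 (E(P, A) = 2 - (5*0 + 3) = 2 - (0 + 3) = 2 - 1*3 = 2 - 3 = -1)
E(189, 48) - 1/(b((0*(-6))*(-6)) + (-32)³) = -1 - 1/(163*((0*(-6))*(-6)) + (-32)³) = -1 - 1/(163*(0*(-6)) - 32768) = -1 - 1/(163*0 - 32768) = -1 - 1/(0 - 32768) = -1 - 1/(-32768) = -1 - 1*(-1/32768) = -1 + 1/32768 = -32767/32768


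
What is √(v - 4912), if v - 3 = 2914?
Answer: I*√1995 ≈ 44.665*I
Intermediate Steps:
v = 2917 (v = 3 + 2914 = 2917)
√(v - 4912) = √(2917 - 4912) = √(-1995) = I*√1995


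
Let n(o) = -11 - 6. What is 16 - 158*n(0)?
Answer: 2702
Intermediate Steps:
n(o) = -17
16 - 158*n(0) = 16 - 158*(-17) = 16 + 2686 = 2702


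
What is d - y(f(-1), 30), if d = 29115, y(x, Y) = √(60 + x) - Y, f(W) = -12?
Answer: 29145 - 4*√3 ≈ 29138.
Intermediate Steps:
d - y(f(-1), 30) = 29115 - (√(60 - 12) - 1*30) = 29115 - (√48 - 30) = 29115 - (4*√3 - 30) = 29115 - (-30 + 4*√3) = 29115 + (30 - 4*√3) = 29145 - 4*√3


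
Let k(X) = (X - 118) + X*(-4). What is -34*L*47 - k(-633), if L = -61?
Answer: 95697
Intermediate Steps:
k(X) = -118 - 3*X (k(X) = (-118 + X) - 4*X = -118 - 3*X)
-34*L*47 - k(-633) = -34*(-61)*47 - (-118 - 3*(-633)) = 2074*47 - (-118 + 1899) = 97478 - 1*1781 = 97478 - 1781 = 95697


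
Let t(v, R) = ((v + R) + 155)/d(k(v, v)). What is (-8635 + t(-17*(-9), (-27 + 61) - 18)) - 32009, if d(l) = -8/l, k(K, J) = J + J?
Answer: -53037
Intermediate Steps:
k(K, J) = 2*J
t(v, R) = -v*(155 + R + v)/4 (t(v, R) = ((v + R) + 155)/((-8*1/(2*v))) = ((R + v) + 155)/((-4/v)) = (155 + R + v)/((-4/v)) = (155 + R + v)*(-v/4) = -v*(155 + R + v)/4)
(-8635 + t(-17*(-9), (-27 + 61) - 18)) - 32009 = (-8635 - (-17*(-9))*(155 + ((-27 + 61) - 18) - 17*(-9))/4) - 32009 = (-8635 - 1/4*153*(155 + (34 - 18) + 153)) - 32009 = (-8635 - 1/4*153*(155 + 16 + 153)) - 32009 = (-8635 - 1/4*153*324) - 32009 = (-8635 - 12393) - 32009 = -21028 - 32009 = -53037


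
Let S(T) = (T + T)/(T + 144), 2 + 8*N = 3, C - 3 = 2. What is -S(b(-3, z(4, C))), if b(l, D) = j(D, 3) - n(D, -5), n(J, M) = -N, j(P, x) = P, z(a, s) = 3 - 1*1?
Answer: -34/1169 ≈ -0.029085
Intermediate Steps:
C = 5 (C = 3 + 2 = 5)
z(a, s) = 2 (z(a, s) = 3 - 1 = 2)
N = ⅛ (N = -¼ + (⅛)*3 = -¼ + 3/8 = ⅛ ≈ 0.12500)
n(J, M) = -⅛ (n(J, M) = -1*⅛ = -⅛)
b(l, D) = ⅛ + D (b(l, D) = D - 1*(-⅛) = D + ⅛ = ⅛ + D)
S(T) = 2*T/(144 + T) (S(T) = (2*T)/(144 + T) = 2*T/(144 + T))
-S(b(-3, z(4, C))) = -2*(⅛ + 2)/(144 + (⅛ + 2)) = -2*17/(8*(144 + 17/8)) = -2*17/(8*1169/8) = -2*17*8/(8*1169) = -1*34/1169 = -34/1169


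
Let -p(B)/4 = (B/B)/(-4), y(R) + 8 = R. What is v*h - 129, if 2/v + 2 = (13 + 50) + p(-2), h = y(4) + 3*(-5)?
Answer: -4018/31 ≈ -129.61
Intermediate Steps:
y(R) = -8 + R
p(B) = 1 (p(B) = -4*B/B/(-4) = -4*(-1)/4 = -4*(-¼) = 1)
h = -19 (h = (-8 + 4) + 3*(-5) = -4 - 15 = -19)
v = 1/31 (v = 2/(-2 + ((13 + 50) + 1)) = 2/(-2 + (63 + 1)) = 2/(-2 + 64) = 2/62 = 2*(1/62) = 1/31 ≈ 0.032258)
v*h - 129 = (1/31)*(-19) - 129 = -19/31 - 129 = -4018/31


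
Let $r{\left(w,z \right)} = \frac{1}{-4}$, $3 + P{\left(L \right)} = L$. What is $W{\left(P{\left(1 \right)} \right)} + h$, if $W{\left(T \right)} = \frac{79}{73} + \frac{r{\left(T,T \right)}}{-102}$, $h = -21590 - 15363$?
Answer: $- \frac{1100575847}{29784} \approx -36952.0$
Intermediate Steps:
$P{\left(L \right)} = -3 + L$
$h = -36953$ ($h = -21590 - 15363 = -36953$)
$r{\left(w,z \right)} = - \frac{1}{4}$
$W{\left(T \right)} = \frac{32305}{29784}$ ($W{\left(T \right)} = \frac{79}{73} - \frac{1}{4 \left(-102\right)} = 79 \cdot \frac{1}{73} - - \frac{1}{408} = \frac{79}{73} + \frac{1}{408} = \frac{32305}{29784}$)
$W{\left(P{\left(1 \right)} \right)} + h = \frac{32305}{29784} - 36953 = - \frac{1100575847}{29784}$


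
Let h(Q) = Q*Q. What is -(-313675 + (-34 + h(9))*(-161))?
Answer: 321242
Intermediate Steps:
h(Q) = Q²
-(-313675 + (-34 + h(9))*(-161)) = -(-313675 + (-34 + 9²)*(-161)) = -(-313675 + (-34 + 81)*(-161)) = -(-313675 + 47*(-161)) = -(-313675 - 7567) = -1*(-321242) = 321242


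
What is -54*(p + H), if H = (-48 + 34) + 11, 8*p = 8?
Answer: 108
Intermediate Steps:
p = 1 (p = (⅛)*8 = 1)
H = -3 (H = -14 + 11 = -3)
-54*(p + H) = -54*(1 - 3) = -54*(-2) = 108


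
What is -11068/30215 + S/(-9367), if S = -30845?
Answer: 828307719/283023905 ≈ 2.9266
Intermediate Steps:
-11068/30215 + S/(-9367) = -11068/30215 - 30845/(-9367) = -11068*1/30215 - 30845*(-1/9367) = -11068/30215 + 30845/9367 = 828307719/283023905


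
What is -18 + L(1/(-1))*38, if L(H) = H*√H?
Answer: -18 - 38*I ≈ -18.0 - 38.0*I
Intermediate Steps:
L(H) = H^(3/2)
-18 + L(1/(-1))*38 = -18 + (1/(-1))^(3/2)*38 = -18 + (-1)^(3/2)*38 = -18 - I*38 = -18 - 38*I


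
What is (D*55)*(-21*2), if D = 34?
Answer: -78540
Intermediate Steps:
(D*55)*(-21*2) = (34*55)*(-21*2) = 1870*(-42) = -78540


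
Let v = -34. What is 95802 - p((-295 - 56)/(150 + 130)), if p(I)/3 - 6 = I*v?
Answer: 13391859/140 ≈ 95656.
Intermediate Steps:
p(I) = 18 - 102*I (p(I) = 18 + 3*(I*(-34)) = 18 + 3*(-34*I) = 18 - 102*I)
95802 - p((-295 - 56)/(150 + 130)) = 95802 - (18 - 102*(-295 - 56)/(150 + 130)) = 95802 - (18 - (-35802)/280) = 95802 - (18 - 102*(-351/280)) = 95802 - (18 + 17901/140) = 95802 - 1*20421/140 = 95802 - 20421/140 = 13391859/140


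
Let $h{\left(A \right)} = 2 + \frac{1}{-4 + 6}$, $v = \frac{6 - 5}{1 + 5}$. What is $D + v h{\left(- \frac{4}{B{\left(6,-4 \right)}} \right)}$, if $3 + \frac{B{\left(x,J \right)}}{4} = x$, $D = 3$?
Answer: $\frac{41}{12} \approx 3.4167$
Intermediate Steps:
$B{\left(x,J \right)} = -12 + 4 x$
$v = \frac{1}{6}$ ($v = 1 \cdot \frac{1}{6} = \frac{1}{6} \approx 0.16667$)
$h{\left(A \right)} = \frac{5}{2}$ ($h{\left(A \right)} = 2 + \frac{1}{2} = \frac{5}{2}$)
$D + v h{\left(- \frac{4}{B{\left(6,-4 \right)}} \right)} = 3 + \frac{1}{6} \cdot \frac{5}{2} = 3 + \frac{5}{12} = \frac{41}{12}$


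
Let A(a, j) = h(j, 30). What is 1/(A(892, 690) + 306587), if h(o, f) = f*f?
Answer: 1/307487 ≈ 3.2522e-6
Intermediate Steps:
h(o, f) = f²
A(a, j) = 900 (A(a, j) = 30² = 900)
1/(A(892, 690) + 306587) = 1/(900 + 306587) = 1/307487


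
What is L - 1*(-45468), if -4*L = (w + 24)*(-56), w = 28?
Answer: 46196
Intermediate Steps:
L = 728 (L = -(28 + 24)*(-56)/4 = -13*(-56) = -¼*(-2912) = 728)
L - 1*(-45468) = 728 - 1*(-45468) = 728 + 45468 = 46196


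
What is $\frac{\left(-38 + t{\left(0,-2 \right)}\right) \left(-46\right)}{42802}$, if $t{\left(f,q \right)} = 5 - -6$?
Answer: $\frac{621}{21401} \approx 0.029017$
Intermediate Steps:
$t{\left(f,q \right)} = 11$ ($t{\left(f,q \right)} = 5 + 6 = 11$)
$\frac{\left(-38 + t{\left(0,-2 \right)}\right) \left(-46\right)}{42802} = \frac{\left(-38 + 11\right) \left(-46\right)}{42802} = \left(-27\right) \left(-46\right) \frac{1}{42802} = 1242 \cdot \frac{1}{42802} = \frac{621}{21401}$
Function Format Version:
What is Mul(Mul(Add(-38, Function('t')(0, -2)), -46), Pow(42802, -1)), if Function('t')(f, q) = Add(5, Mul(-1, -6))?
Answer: Rational(621, 21401) ≈ 0.029017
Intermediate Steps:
Function('t')(f, q) = 11 (Function('t')(f, q) = Add(5, 6) = 11)
Mul(Mul(Add(-38, Function('t')(0, -2)), -46), Pow(42802, -1)) = Mul(Mul(Add(-38, 11), -46), Pow(42802, -1)) = Mul(Mul(-27, -46), Rational(1, 42802)) = Mul(1242, Rational(1, 42802)) = Rational(621, 21401)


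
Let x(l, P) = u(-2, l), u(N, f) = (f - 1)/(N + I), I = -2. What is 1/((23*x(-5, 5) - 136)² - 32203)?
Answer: -4/87603 ≈ -4.5661e-5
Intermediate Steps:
u(N, f) = (-1 + f)/(-2 + N) (u(N, f) = (f - 1)/(N - 2) = (-1 + f)/(-2 + N))
x(l, P) = ¼ - l/4 (x(l, P) = (-1 + l)/(-2 - 2) = (-1 + l)/(-4) = -(-1 + l)/4 = ¼ - l/4)
1/((23*x(-5, 5) - 136)² - 32203) = 1/((23*(¼ - ¼*(-5)) - 136)² - 32203) = 1/((23*(¼ + 5/4) - 136)² - 32203) = 1/((23*(3/2) - 136)² - 32203) = 1/((69/2 - 136)² - 32203) = 1/((-203/2)² - 32203) = 1/(41209/4 - 32203) = 1/(-87603/4) = -4/87603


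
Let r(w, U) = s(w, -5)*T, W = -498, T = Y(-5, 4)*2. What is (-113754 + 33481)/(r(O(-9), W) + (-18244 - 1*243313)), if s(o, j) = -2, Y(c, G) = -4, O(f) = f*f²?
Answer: 80273/261541 ≈ 0.30692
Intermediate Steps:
O(f) = f³
T = -8 (T = -4*2 = -8)
r(w, U) = 16 (r(w, U) = -2*(-8) = 16)
(-113754 + 33481)/(r(O(-9), W) + (-18244 - 1*243313)) = (-113754 + 33481)/(16 + (-18244 - 1*243313)) = -80273/(16 + (-18244 - 243313)) = -80273/(16 - 261557) = -80273/(-261541) = -80273*(-1/261541) = 80273/261541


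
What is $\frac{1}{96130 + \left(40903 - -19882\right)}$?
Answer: $\frac{1}{156915} \approx 6.3729 \cdot 10^{-6}$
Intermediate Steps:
$\frac{1}{96130 + \left(40903 - -19882\right)} = \frac{1}{96130 + \left(40903 + 19882\right)} = \frac{1}{96130 + 60785} = \frac{1}{156915}$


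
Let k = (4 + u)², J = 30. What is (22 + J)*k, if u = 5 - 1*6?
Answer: 468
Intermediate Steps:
u = -1 (u = 5 - 6 = -1)
k = 9 (k = (4 - 1)² = 3² = 9)
(22 + J)*k = (22 + 30)*9 = 52*9 = 468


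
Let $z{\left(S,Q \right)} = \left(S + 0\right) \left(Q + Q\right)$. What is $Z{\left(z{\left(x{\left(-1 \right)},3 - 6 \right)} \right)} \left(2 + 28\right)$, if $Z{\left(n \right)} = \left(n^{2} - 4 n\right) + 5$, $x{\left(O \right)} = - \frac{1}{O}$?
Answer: $1950$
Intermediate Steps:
$z{\left(S,Q \right)} = 2 Q S$ ($z{\left(S,Q \right)} = S 2 Q = 2 Q S$)
$Z{\left(n \right)} = 5 + n^{2} - 4 n$
$Z{\left(z{\left(x{\left(-1 \right)},3 - 6 \right)} \right)} \left(2 + 28\right) = \left(5 + \left(2 \left(3 - 6\right) \left(- \frac{1}{-1}\right)\right)^{2} - 4 \cdot 2 \left(3 - 6\right) \left(- \frac{1}{-1}\right)\right) \left(2 + 28\right) = \left(5 + \left(2 \left(3 - 6\right) \left(\left(-1\right) \left(-1\right)\right)\right)^{2} - 4 \cdot 2 \left(3 - 6\right) \left(\left(-1\right) \left(-1\right)\right)\right) 30 = \left(5 + \left(2 \left(-3\right) 1\right)^{2} - 4 \cdot 2 \left(-3\right) 1\right) 30 = \left(5 + \left(-6\right)^{2} - -24\right) 30 = \left(5 + 36 + 24\right) 30 = 65 \cdot 30 = 1950$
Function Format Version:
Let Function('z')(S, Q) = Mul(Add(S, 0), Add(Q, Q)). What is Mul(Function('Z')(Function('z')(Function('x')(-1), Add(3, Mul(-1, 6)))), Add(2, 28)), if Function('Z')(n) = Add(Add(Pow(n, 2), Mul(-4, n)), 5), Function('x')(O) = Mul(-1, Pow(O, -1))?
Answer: 1950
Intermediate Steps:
Function('z')(S, Q) = Mul(2, Q, S) (Function('z')(S, Q) = Mul(S, Mul(2, Q)) = Mul(2, Q, S))
Function('Z')(n) = Add(5, Pow(n, 2), Mul(-4, n))
Mul(Function('Z')(Function('z')(Function('x')(-1), Add(3, Mul(-1, 6)))), Add(2, 28)) = Mul(Add(5, Pow(Mul(2, Add(3, Mul(-1, 6)), Mul(-1, Pow(-1, -1))), 2), Mul(-4, Mul(2, Add(3, Mul(-1, 6)), Mul(-1, Pow(-1, -1))))), Add(2, 28)) = Mul(Add(5, Pow(Mul(2, Add(3, -6), Mul(-1, -1)), 2), Mul(-4, Mul(2, Add(3, -6), Mul(-1, -1)))), 30) = Mul(Add(5, Pow(Mul(2, -3, 1), 2), Mul(-4, Mul(2, -3, 1))), 30) = Mul(Add(5, Pow(-6, 2), Mul(-4, -6)), 30) = Mul(Add(5, 36, 24), 30) = Mul(65, 30) = 1950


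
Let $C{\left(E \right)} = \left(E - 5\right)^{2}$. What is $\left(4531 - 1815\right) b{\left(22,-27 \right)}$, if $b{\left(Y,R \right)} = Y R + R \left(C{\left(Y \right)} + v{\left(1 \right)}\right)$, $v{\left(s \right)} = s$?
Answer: $-22879584$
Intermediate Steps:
$C{\left(E \right)} = \left(-5 + E\right)^{2}$
$b{\left(Y,R \right)} = R Y + R \left(1 + \left(-5 + Y\right)^{2}\right)$ ($b{\left(Y,R \right)} = Y R + R \left(\left(-5 + Y\right)^{2} + 1\right) = R Y + R \left(1 + \left(-5 + Y\right)^{2}\right)$)
$\left(4531 - 1815\right) b{\left(22,-27 \right)} = \left(4531 - 1815\right) \left(- 27 \left(1 + 22 + \left(-5 + 22\right)^{2}\right)\right) = \left(4531 - 1815\right) \left(- 27 \left(1 + 22 + 17^{2}\right)\right) = 2716 \left(- 27 \left(1 + 22 + 289\right)\right) = 2716 \left(\left(-27\right) 312\right) = 2716 \left(-8424\right) = -22879584$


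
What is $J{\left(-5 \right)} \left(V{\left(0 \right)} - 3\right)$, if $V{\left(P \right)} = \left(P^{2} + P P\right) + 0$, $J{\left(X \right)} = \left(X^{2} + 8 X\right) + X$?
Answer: $60$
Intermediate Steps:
$J{\left(X \right)} = X^{2} + 9 X$
$V{\left(P \right)} = 2 P^{2}$ ($V{\left(P \right)} = \left(P^{2} + P^{2}\right) + 0 = 2 P^{2} + 0 = 2 P^{2}$)
$J{\left(-5 \right)} \left(V{\left(0 \right)} - 3\right) = - 5 \left(9 - 5\right) \left(2 \cdot 0^{2} - 3\right) = \left(-5\right) 4 \left(2 \cdot 0 - 3\right) = - 20 \left(0 - 3\right) = \left(-20\right) \left(-3\right) = 60$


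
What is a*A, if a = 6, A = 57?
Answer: 342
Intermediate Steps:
a*A = 6*57 = 342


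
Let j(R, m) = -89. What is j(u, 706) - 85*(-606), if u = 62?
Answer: 51421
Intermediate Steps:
j(u, 706) - 85*(-606) = -89 - 85*(-606) = -89 + 51510 = 51421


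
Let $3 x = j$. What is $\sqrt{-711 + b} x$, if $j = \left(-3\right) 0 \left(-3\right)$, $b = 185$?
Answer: $0$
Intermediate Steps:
$j = 0$ ($j = 0 \left(-3\right) = 0$)
$x = 0$ ($x = \frac{1}{3} \cdot 0 = 0$)
$\sqrt{-711 + b} x = \sqrt{-711 + 185} \cdot 0 = \sqrt{-526} \cdot 0 = i \sqrt{526} \cdot 0 = 0$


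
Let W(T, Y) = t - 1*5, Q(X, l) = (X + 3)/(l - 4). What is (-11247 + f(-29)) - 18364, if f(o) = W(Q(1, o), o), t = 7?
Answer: -29609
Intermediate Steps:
Q(X, l) = (3 + X)/(-4 + l)
W(T, Y) = 2 (W(T, Y) = 7 - 1*5 = 7 - 5 = 2)
f(o) = 2
(-11247 + f(-29)) - 18364 = (-11247 + 2) - 18364 = -11245 - 18364 = -29609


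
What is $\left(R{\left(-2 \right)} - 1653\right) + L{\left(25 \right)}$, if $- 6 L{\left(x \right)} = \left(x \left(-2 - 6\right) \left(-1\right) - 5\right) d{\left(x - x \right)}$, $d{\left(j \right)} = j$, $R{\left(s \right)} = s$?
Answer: $-1655$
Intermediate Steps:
$L{\left(x \right)} = 0$ ($L{\left(x \right)} = - \frac{\left(x \left(-2 - 6\right) \left(-1\right) - 5\right) \left(x - x\right)}{6} = - \frac{\left(x \left(-2 - 6\right) \left(-1\right) - 5\right) 0}{6} = - \frac{\left(x \left(-8\right) \left(-1\right) - 5\right) 0}{6} = - \frac{\left(- 8 x \left(-1\right) - 5\right) 0}{6} = - \frac{\left(8 x - 5\right) 0}{6} = - \frac{\left(-5 + 8 x\right) 0}{6} = \left(- \frac{1}{6}\right) 0 = 0$)
$\left(R{\left(-2 \right)} - 1653\right) + L{\left(25 \right)} = \left(-2 - 1653\right) + 0 = -1655 + 0 = -1655$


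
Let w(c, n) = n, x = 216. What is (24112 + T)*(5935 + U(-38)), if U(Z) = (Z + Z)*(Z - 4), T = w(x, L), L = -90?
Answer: 219248794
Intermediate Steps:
T = -90
U(Z) = 2*Z*(-4 + Z) (U(Z) = (2*Z)*(-4 + Z) = 2*Z*(-4 + Z))
(24112 + T)*(5935 + U(-38)) = (24112 - 90)*(5935 + 2*(-38)*(-4 - 38)) = 24022*(5935 + 2*(-38)*(-42)) = 24022*(5935 + 3192) = 24022*9127 = 219248794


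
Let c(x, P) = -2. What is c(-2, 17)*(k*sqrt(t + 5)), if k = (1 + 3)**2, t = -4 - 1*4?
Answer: -32*I*sqrt(3) ≈ -55.426*I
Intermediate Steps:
t = -8 (t = -4 - 4 = -8)
k = 16 (k = 4**2 = 16)
c(-2, 17)*(k*sqrt(t + 5)) = -32*sqrt(-8 + 5) = -32*sqrt(-3) = -32*I*sqrt(3)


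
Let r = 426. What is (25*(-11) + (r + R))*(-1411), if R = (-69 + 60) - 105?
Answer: -52207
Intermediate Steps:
R = -114 (R = -9 - 105 = -114)
(25*(-11) + (r + R))*(-1411) = (25*(-11) + (426 - 114))*(-1411) = (-275 + 312)*(-1411) = 37*(-1411) = -52207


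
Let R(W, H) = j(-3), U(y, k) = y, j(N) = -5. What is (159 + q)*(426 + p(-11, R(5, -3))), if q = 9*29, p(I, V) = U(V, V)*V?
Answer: 189420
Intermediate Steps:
R(W, H) = -5
p(I, V) = V² (p(I, V) = V*V = V²)
q = 261
(159 + q)*(426 + p(-11, R(5, -3))) = (159 + 261)*(426 + (-5)²) = 420*(426 + 25) = 420*451 = 189420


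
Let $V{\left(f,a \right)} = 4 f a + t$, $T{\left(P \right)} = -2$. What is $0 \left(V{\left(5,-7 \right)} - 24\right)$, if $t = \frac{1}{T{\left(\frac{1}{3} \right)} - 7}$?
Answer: $0$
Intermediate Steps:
$t = - \frac{1}{9}$ ($t = \frac{1}{-2 - 7} = \frac{1}{-9} = - \frac{1}{9} \approx -0.11111$)
$V{\left(f,a \right)} = - \frac{1}{9} + 4 a f$ ($V{\left(f,a \right)} = 4 f a - \frac{1}{9} = 4 a f - \frac{1}{9} = - \frac{1}{9} + 4 a f$)
$0 \left(V{\left(5,-7 \right)} - 24\right) = 0 \left(\left(- \frac{1}{9} + 4 \left(-7\right) 5\right) - 24\right) = 0 \left(\left(- \frac{1}{9} - 140\right) - 24\right) = 0 \left(- \frac{1261}{9} - 24\right) = 0 \left(- \frac{1477}{9}\right) = 0$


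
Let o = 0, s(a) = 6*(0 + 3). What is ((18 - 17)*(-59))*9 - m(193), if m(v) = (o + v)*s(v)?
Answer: -4005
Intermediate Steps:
s(a) = 18 (s(a) = 6*3 = 18)
m(v) = 18*v (m(v) = (0 + v)*18 = v*18 = 18*v)
((18 - 17)*(-59))*9 - m(193) = ((18 - 17)*(-59))*9 - 18*193 = (1*(-59))*9 - 1*3474 = -59*9 - 3474 = -531 - 3474 = -4005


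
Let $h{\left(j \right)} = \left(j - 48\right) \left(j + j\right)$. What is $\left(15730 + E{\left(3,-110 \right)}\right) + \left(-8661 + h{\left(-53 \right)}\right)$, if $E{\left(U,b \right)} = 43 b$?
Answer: $13045$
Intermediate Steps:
$h{\left(j \right)} = 2 j \left(-48 + j\right)$ ($h{\left(j \right)} = \left(-48 + j\right) 2 j = 2 j \left(-48 + j\right)$)
$\left(15730 + E{\left(3,-110 \right)}\right) + \left(-8661 + h{\left(-53 \right)}\right) = \left(15730 + 43 \left(-110\right)\right) - \left(8661 + 106 \left(-48 - 53\right)\right) = \left(15730 - 4730\right) - \left(8661 + 106 \left(-101\right)\right) = 11000 + \left(-8661 + 10706\right) = 11000 + 2045 = 13045$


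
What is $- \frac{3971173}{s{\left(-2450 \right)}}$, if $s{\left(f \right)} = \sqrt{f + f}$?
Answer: $\frac{3971173 i}{70} \approx 56731.0 i$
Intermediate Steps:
$s{\left(f \right)} = \sqrt{2} \sqrt{f}$ ($s{\left(f \right)} = \sqrt{2 f} = \sqrt{2} \sqrt{f}$)
$- \frac{3971173}{s{\left(-2450 \right)}} = - \frac{3971173}{\sqrt{2} \sqrt{-2450}} = - \frac{3971173}{\sqrt{2} \cdot 35 i \sqrt{2}} = - \frac{3971173}{70 i} = - 3971173 \left(- \frac{i}{70}\right) = \frac{3971173 i}{70}$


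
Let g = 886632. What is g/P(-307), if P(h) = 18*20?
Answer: 36943/15 ≈ 2462.9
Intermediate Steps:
P(h) = 360
g/P(-307) = 886632/360 = 886632*(1/360) = 36943/15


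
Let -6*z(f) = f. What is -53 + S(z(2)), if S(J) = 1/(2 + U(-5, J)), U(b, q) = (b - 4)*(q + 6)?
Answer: -2598/49 ≈ -53.020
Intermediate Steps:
z(f) = -f/6
U(b, q) = (-4 + b)*(6 + q)
S(J) = 1/(-52 - 9*J) (S(J) = 1/(2 + (-24 - 4*J + 6*(-5) - 5*J)) = 1/(2 + (-24 - 4*J - 30 - 5*J)) = 1/(2 + (-54 - 9*J)) = 1/(-52 - 9*J))
-53 + S(z(2)) = -53 - 1/(52 + 9*(-⅙*2)) = -53 - 1/(52 + 9*(-⅓)) = -53 - 1/(52 - 3) = -53 - 1/49 = -2598/49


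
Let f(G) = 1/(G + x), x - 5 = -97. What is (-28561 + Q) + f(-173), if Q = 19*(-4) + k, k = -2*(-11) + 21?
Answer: -7577411/265 ≈ -28594.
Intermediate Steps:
x = -92 (x = 5 - 97 = -92)
f(G) = 1/(-92 + G) (f(G) = 1/(G - 92) = 1/(-92 + G))
k = 43 (k = 22 + 21 = 43)
Q = -33 (Q = 19*(-4) + 43 = -76 + 43 = -33)
(-28561 + Q) + f(-173) = (-28561 - 33) + 1/(-92 - 173) = -28594 + 1/(-265) = -28594 - 1/265 = -7577411/265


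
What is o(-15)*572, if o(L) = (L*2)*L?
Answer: 257400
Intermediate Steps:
o(L) = 2*L² (o(L) = (2*L)*L = 2*L²)
o(-15)*572 = (2*(-15)²)*572 = (2*225)*572 = 450*572 = 257400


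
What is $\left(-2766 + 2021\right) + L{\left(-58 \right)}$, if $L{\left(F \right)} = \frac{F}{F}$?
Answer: $-744$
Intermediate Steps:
$L{\left(F \right)} = 1$
$\left(-2766 + 2021\right) + L{\left(-58 \right)} = \left(-2766 + 2021\right) + 1 = -745 + 1 = -744$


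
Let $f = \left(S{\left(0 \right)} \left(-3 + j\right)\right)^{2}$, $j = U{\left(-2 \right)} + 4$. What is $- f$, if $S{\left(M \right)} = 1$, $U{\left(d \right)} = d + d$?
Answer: $-9$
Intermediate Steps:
$U{\left(d \right)} = 2 d$
$j = 0$ ($j = 2 \left(-2\right) + 4 = -4 + 4 = 0$)
$f = 9$ ($f = \left(1 \left(-3 + 0\right)\right)^{2} = \left(1 \left(-3\right)\right)^{2} = \left(-3\right)^{2} = 9$)
$- f = \left(-1\right) 9 = -9$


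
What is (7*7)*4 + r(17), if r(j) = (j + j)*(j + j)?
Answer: 1352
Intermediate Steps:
r(j) = 4*j² (r(j) = (2*j)*(2*j) = 4*j²)
(7*7)*4 + r(17) = (7*7)*4 + 4*17² = 49*4 + 4*289 = 196 + 1156 = 1352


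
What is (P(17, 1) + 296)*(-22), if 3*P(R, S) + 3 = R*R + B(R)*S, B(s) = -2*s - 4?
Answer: -24992/3 ≈ -8330.7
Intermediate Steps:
B(s) = -4 - 2*s
P(R, S) = -1 + R**2/3 + S*(-4 - 2*R)/3 (P(R, S) = -1 + (R*R + (-4 - 2*R)*S)/3 = -1 + (R**2 + S*(-4 - 2*R))/3 = -1 + (R**2/3 + S*(-4 - 2*R)/3) = -1 + R**2/3 + S*(-4 - 2*R)/3)
(P(17, 1) + 296)*(-22) = ((-1 + (1/3)*17**2 - 2/3*1*(2 + 17)) + 296)*(-22) = ((-1 + (1/3)*289 - 2/3*1*19) + 296)*(-22) = ((-1 + 289/3 - 38/3) + 296)*(-22) = (248/3 + 296)*(-22) = (1136/3)*(-22) = -24992/3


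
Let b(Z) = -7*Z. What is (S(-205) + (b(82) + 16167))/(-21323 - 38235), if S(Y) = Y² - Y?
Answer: -57823/59558 ≈ -0.97087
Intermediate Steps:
(S(-205) + (b(82) + 16167))/(-21323 - 38235) = (-205*(-1 - 205) + (-7*82 + 16167))/(-21323 - 38235) = (-205*(-206) + (-574 + 16167))/(-59558) = (42230 + 15593)*(-1/59558) = 57823*(-1/59558) = -57823/59558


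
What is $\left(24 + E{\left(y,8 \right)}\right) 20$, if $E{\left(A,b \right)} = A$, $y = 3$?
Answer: $540$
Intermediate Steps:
$\left(24 + E{\left(y,8 \right)}\right) 20 = \left(24 + 3\right) 20 = 27 \cdot 20 = 540$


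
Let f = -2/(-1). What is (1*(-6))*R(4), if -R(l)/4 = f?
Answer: 48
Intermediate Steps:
f = 2 (f = -2*(-1) = 2)
R(l) = -8 (R(l) = -4*2 = -8)
(1*(-6))*R(4) = (1*(-6))*(-8) = -6*(-8) = 48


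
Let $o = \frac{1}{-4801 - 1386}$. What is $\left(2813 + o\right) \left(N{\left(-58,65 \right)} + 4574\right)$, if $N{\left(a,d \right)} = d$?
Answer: $\frac{80737295170}{6187} \approx 1.305 \cdot 10^{7}$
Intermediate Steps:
$o = - \frac{1}{6187}$ ($o = \frac{1}{-6187} = - \frac{1}{6187} \approx -0.00016163$)
$\left(2813 + o\right) \left(N{\left(-58,65 \right)} + 4574\right) = \left(2813 - \frac{1}{6187}\right) \left(65 + 4574\right) = \frac{17404030}{6187} \cdot 4639 = \frac{80737295170}{6187}$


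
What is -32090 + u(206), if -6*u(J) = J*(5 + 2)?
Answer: -96991/3 ≈ -32330.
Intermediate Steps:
u(J) = -7*J/6 (u(J) = -J*(5 + 2)/6 = -J*7/6 = -7*J/6)
-32090 + u(206) = -32090 - 7/6*206 = -32090 - 721/3 = -96991/3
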